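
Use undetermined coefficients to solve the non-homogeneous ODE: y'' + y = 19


Homogeneous part: r² + 1 = 0 ⇒ r = ±1i, so y_h = C₁cos(x) + C₂sin(x).
Try constant y_p = A; plug in: 1A = 19 ⇒ A = 19.
General solution: y = C₁cos(x) + C₂sin(x) + 19.


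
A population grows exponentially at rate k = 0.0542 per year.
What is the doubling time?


Exponential growth: P(t) = P₀ e^(0.0542t). Set P(t)/P₀ = 2: e^(0.0542t) = 2.
Solve: t = ln(2)/0.0542 ≈ 12.79 years.


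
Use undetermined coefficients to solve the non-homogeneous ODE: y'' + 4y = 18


Homogeneous part: r² + 4 = 0 ⇒ r = ±2i, so y_h = C₁cos(2x) + C₂sin(2x).
Try constant y_p = A; plug in: 4A = 18 ⇒ A = 9/2.
General solution: y = C₁cos(2x) + C₂sin(2x) + 9/2.


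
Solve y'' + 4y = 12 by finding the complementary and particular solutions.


Homogeneous part: r² + 4 = 0 ⇒ r = ±2i, so y_h = C₁cos(2x) + C₂sin(2x).
Try constant y_p = A; plug in: 4A = 12 ⇒ A = 3.
General solution: y = C₁cos(2x) + C₂sin(2x) + 3.


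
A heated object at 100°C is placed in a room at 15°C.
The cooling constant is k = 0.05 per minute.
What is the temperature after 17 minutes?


Newton's law: dT/dt = -k(T - T_a) has solution T(t) = T_a + (T₀ - T_a)e^(-kt).
Plug in T_a = 15, T₀ = 100, k = 0.05, t = 17: T(17) = 15 + (85)e^(-0.85) ≈ 51.3°C.


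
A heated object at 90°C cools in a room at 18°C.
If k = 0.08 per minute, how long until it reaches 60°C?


From T(t) = T_a + (T₀ - T_a)e^(-kt), set T(t) = 60:
(60 - 18) / (90 - 18) = e^(-0.08t), so t = -ln(0.583)/0.08 ≈ 6.7 minutes.


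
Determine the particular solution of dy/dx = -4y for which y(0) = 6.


General solution of y' = -4y is y = Ce^(-4x).
Apply y(0) = 6: C = 6.
Particular solution: y = 6e^(-4x).


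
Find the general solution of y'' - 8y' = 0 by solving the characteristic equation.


Characteristic equation: r² - 8r = 0.
Factor: (r - 8)(r - 0) = 0 ⇒ r = 8, 0 (distinct real).
General solution: y = C₁e^(8x) + C₂.


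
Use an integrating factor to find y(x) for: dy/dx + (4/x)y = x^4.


P(x) = 4/x ⇒ μ = x^4.
(x^4 y)' = x^8 ⇒ x^4 y = x^9/(9) + C.
Solve for y: y = (1/9)x^5 + C/x^4.


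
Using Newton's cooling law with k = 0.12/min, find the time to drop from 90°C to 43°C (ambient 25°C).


From T(t) = T_a + (T₀ - T_a)e^(-kt), set T(t) = 43:
(43 - 25) / (90 - 25) = e^(-0.12t), so t = -ln(0.277)/0.12 ≈ 10.7 minutes.


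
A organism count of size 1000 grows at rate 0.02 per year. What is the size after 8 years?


The ODE dP/dt = 0.02P has solution P(t) = P(0)e^(0.02t).
Substitute P(0) = 1000 and t = 8: P(8) = 1000 e^(0.16) ≈ 1174.


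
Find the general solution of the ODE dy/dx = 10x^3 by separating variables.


Integrate both sides with respect to x: y = ∫ 10x^3 dx = (5/2)x^4 + C.


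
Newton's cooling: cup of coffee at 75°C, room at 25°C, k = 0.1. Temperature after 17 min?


Newton's law: dT/dt = -k(T - T_a) has solution T(t) = T_a + (T₀ - T_a)e^(-kt).
Plug in T_a = 25, T₀ = 75, k = 0.1, t = 17: T(17) = 25 + (50)e^(-1.70) ≈ 34.1°C.


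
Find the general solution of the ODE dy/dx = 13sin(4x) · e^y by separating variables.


Separate: e^(-y) dy = 13sin(4x) dx.
Integrate: -e^(-y) = -(13/4)cos(4x) + C₀.
Rearrange: e^(-y) = (13/4)cos(4x) + C.


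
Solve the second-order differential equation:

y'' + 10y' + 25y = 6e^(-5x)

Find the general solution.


Characteristic polynomial (r + 5)² = 0; repeated root r = -5.
y_h = (C₁ + C₂x)e^(-5x). Forcing matches the repeated root (resonance), so try y_p = Ax² e^(-5x).
Substitute and solve for A: 2A = 6, so A = 3.
General solution: y = (C₁ + C₂x + 3x²)e^(-5x).


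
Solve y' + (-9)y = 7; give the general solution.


P(x) = -9 ⇒ μ = e^(-9x).
(μ y)' = 7e^(-9x) ⇒ μ y = -(7/9)e^(-9x) + C.
Divide by μ: y = -7/9 + Ce^(9x).


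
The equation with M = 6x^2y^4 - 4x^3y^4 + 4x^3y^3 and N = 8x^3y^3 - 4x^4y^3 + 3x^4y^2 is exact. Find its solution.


Check exactness: ∂M/∂y = 24x^2y^3 - 16x^3y^3 + 12x^3y^2 and ∂N/∂x = 24x^2y^3 - 16x^3y^3 + 12x^3y^2; equal, so the equation is exact.
Integrate M with respect to x (treating y as constant): ∫M dx = 2x^3y^4 - x^4y^4 + x^4y^3 + h(y).
Differentiate w.r.t. y and set equal to N: all terms match, so h'(y) = 0 and h is a constant absorbed into C.
General solution: 2x^3y^4 - x^4y^4 + x^4y^3 = C.


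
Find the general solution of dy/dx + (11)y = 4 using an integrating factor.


P(x) = 11, Q(x) = 4; integrating factor μ = e^(11x).
(μ y)' = 4e^(11x) ⇒ μ y = (4/11)e^(11x) + C.
Divide by μ: y = 4/11 + Ce^(-11x).


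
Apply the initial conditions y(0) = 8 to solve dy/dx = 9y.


General solution of y' = 9y is y = Ce^(9x).
Apply y(0) = 8: C = 8.
Particular solution: y = 8e^(9x).


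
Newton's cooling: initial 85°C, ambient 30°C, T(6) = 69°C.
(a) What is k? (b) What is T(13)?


Newton's law: T(t) = T_a + (T₀ - T_a)e^(-kt).
(a) Use T(6) = 69: (69 - 30)/(85 - 30) = e^(-k·6), so k = -ln(0.709)/6 ≈ 0.0573.
(b) Apply k to t = 13: T(13) = 30 + (55)e^(-0.745) ≈ 56.1°C.


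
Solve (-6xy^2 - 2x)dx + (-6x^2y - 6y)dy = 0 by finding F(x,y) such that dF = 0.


Check exactness: ∂M/∂y = -12xy and ∂N/∂x = -12xy; equal, so the equation is exact.
Integrate M with respect to x (treating y as constant): ∫M dx = -3x^2y^2 - x^2 + h(y).
Differentiate w.r.t. y and set equal to N: the x-dependent terms already match, leaving h'(y) = -6y. Integrate: h(y) = -3y^2.
So F(x,y) = -3x^2y^2 - x^2 - 3y^2.
General solution: -3x^2y^2 - x^2 - 3y^2 = C.


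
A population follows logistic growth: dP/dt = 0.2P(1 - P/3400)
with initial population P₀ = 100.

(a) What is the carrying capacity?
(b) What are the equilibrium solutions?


Logistic ODE dP/dt = 0.2P(1 - P/3400) has equilibria where dP/dt = 0, i.e. P = 0 or P = 3400.
The coefficient (1 - P/K) = 0 when P = K, identifying K = 3400 as the carrying capacity.
(a) K = 3400; (b) equilibria P = 0 and P = 3400.


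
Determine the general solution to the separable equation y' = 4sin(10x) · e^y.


Separate: e^(-y) dy = 4sin(10x) dx.
Integrate: -e^(-y) = -(2/5)cos(10x) + C₀.
Rearrange: e^(-y) = (2/5)cos(10x) + C.


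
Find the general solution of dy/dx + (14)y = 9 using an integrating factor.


P(x) = 14, Q(x) = 9; integrating factor μ = e^(14x).
(μ y)' = 9e^(14x) ⇒ μ y = (9/14)e^(14x) + C.
Divide by μ: y = 9/14 + Ce^(-14x).


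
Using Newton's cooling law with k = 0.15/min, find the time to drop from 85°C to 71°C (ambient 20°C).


From T(t) = T_a + (T₀ - T_a)e^(-kt), set T(t) = 71:
(71 - 20) / (85 - 20) = e^(-0.15t), so t = -ln(0.785)/0.15 ≈ 1.6 minutes.


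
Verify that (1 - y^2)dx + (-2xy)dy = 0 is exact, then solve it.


Check exactness: ∂M/∂y = -2y and ∂N/∂x = -2y; equal, so the equation is exact.
Integrate M with respect to x (treating y as constant): ∫M dx = x - xy^2 + h(y).
Differentiate w.r.t. y and set equal to N: all terms match, so h'(y) = 0 and h is a constant absorbed into C.
General solution: x - xy^2 = C.


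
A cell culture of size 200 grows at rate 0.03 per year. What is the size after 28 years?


The ODE dP/dt = 0.03P has solution P(t) = P(0)e^(0.03t).
Substitute P(0) = 200 and t = 28: P(28) = 200 e^(0.84) ≈ 463.


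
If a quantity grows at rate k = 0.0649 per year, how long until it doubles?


Exponential growth: P(t) = P₀ e^(0.0649t). Set P(t)/P₀ = 2: e^(0.0649t) = 2.
Solve: t = ln(2)/0.0649 ≈ 10.68 years.


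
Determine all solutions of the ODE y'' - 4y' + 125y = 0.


Characteristic equation: r² - 4r + 125 = 0.
Discriminant is negative; roots r = 2 ± 11i (complex conjugate pair).
General solution uses e^(α x)(C₁ cos(β x) + C₂ sin(β x)): y = e^(2x)(C₁cos(11x) + C₂sin(11x)).


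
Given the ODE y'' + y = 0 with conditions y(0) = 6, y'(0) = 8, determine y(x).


Characteristic roots of r² + 1 = 0 are ±1i, so y = C₁cos(x) + C₂sin(x).
Apply y(0) = 6: C₁ = 6. Differentiate and apply y'(0) = 8: 1·C₂ = 8, so C₂ = 8.
Particular solution: y = 6cos(x) + 8sin(x).


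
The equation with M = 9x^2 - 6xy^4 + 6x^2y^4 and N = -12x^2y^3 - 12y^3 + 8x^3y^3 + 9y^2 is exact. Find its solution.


Check exactness: ∂M/∂y = -24xy^3 + 24x^2y^3 and ∂N/∂x = -24xy^3 + 24x^2y^3; equal, so the equation is exact.
Integrate M with respect to x (treating y as constant): ∫M dx = 3x^3 - 3x^2y^4 + 2x^3y^4 + h(y).
Differentiate w.r.t. y and set equal to N: the x-dependent terms already match, leaving h'(y) = -12y^3 + 9y^2. Integrate: h(y) = -3y^4 + 3y^3.
So F(x,y) = 3x^3 - 3x^2y^4 - 3y^4 + 2x^3y^4 + 3y^3.
General solution: 3x^3 - 3x^2y^4 - 3y^4 + 2x^3y^4 + 3y^3 = C.


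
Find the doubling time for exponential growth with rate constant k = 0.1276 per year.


Exponential growth: P(t) = P₀ e^(0.1276t). Set P(t)/P₀ = 2: e^(0.1276t) = 2.
Solve: t = ln(2)/0.1276 ≈ 5.43 years.


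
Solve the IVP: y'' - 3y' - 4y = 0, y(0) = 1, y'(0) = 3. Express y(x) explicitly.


Characteristic roots of r² - 3r - 4 = 0 are 4, -1.
General solution y = c₁ e^(4x) + c₂ e^(-x).
Apply y(0) = 1: c₁ + c₂ = 1. Apply y'(0) = 3: 4 c₁ - 1 c₂ = 3.
Solve: c₁ = 4/5, c₂ = 1/5.
Particular solution: y = (4/5)e^(4x) + (1/5)e^(-x).


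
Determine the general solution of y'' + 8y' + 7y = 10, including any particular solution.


Characteristic roots of r² + 8r + 7 = 0 are -1, -7.
y_h = C₁e^(-x) + C₂e^(-7x).
Constant forcing; try y_p = A. Then 7A = 10 ⇒ A = 10/7.
General solution: y = C₁e^(-x) + C₂e^(-7x) + 10/7.


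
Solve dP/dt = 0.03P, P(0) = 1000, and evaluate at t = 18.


The ODE dP/dt = 0.03P has solution P(t) = P(0)e^(0.03t).
Substitute P(0) = 1000 and t = 18: P(18) = 1000 e^(0.54) ≈ 1716.


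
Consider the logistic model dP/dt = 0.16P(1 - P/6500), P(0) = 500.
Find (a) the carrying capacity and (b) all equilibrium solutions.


Logistic ODE dP/dt = 0.16P(1 - P/6500) has equilibria where dP/dt = 0, i.e. P = 0 or P = 6500.
The coefficient (1 - P/K) = 0 when P = K, identifying K = 6500 as the carrying capacity.
(a) K = 6500; (b) equilibria P = 0 and P = 6500.


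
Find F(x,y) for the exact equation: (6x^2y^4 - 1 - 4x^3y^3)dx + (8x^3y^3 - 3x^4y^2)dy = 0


Check exactness: ∂M/∂y = 24x^2y^3 - 12x^3y^2 and ∂N/∂x = 24x^2y^3 - 12x^3y^2; equal, so the equation is exact.
Integrate M with respect to x (treating y as constant): ∫M dx = 2x^3y^4 - x - x^4y^3 + h(y).
Differentiate w.r.t. y and set equal to N: all terms match, so h'(y) = 0 and h is a constant absorbed into C.
General solution: 2x^3y^4 - x - x^4y^3 = C.


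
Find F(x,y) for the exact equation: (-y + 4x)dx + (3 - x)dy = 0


Check exactness: ∂M/∂y = -1 and ∂N/∂x = -1; equal, so the equation is exact.
Integrate M with respect to x (treating y as constant): ∫M dx = -xy + 2x^2 + h(y).
Differentiate w.r.t. y and set equal to N: the x-dependent terms already match, leaving h'(y) = 3. Integrate: h(y) = 3y.
So F(x,y) = 3y - xy + 2x^2.
General solution: 3y - xy + 2x^2 = C.


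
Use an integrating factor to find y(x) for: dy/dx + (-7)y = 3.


P(x) = -7 ⇒ μ = e^(-7x).
(μ y)' = 3e^(-7x) ⇒ μ y = -(3/7)e^(-7x) + C.
Divide by μ: y = -3/7 + Ce^(7x).


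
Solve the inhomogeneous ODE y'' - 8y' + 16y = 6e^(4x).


Characteristic polynomial (r - 4)² = 0; repeated root r = 4.
y_h = (C₁ + C₂x)e^(4x). Forcing matches the repeated root (resonance), so try y_p = Ax² e^(4x).
Substitute and solve for A: 2A = 6, so A = 3.
General solution: y = (C₁ + C₂x + 3x²)e^(4x).


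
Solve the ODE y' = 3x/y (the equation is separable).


Separate variables: y dy = 3x dx.
Integrate both sides: y²/2 = (3/2)x^2 + C₀.
Multiply by 2: y² = 3x^2 + C.


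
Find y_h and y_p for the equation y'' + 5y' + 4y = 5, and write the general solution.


Characteristic roots of r² + 5r + 4 = 0 are -1, -4.
y_h = C₁e^(-x) + C₂e^(-4x).
Constant forcing; try y_p = A. Then 4A = 5 ⇒ A = 5/4.
General solution: y = C₁e^(-x) + C₂e^(-4x) + 5/4.


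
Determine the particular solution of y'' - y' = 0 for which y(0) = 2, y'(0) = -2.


Characteristic roots of r² - r = 0 are 0, 1.
General solution y = c₁ + c₂ e^(x).
Apply y(0) = 2: c₁ + c₂ = 2. Apply y'(0) = -2: 0 c₁ + 1 c₂ = -2.
Solve: c₁ = 4, c₂ = -2.
Particular solution: y = 4 - 2e^(x).


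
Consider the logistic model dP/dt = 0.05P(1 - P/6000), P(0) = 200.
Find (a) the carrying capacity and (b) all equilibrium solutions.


Logistic ODE dP/dt = 0.05P(1 - P/6000) has equilibria where dP/dt = 0, i.e. P = 0 or P = 6000.
The coefficient (1 - P/K) = 0 when P = K, identifying K = 6000 as the carrying capacity.
(a) K = 6000; (b) equilibria P = 0 and P = 6000.


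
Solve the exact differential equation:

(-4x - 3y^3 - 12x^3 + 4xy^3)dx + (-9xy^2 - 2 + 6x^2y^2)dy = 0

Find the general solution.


Check exactness: ∂M/∂y = -9y^2 + 12xy^2 and ∂N/∂x = -9y^2 + 12xy^2; equal, so the equation is exact.
Integrate M with respect to x (treating y as constant): ∫M dx = -2x^2 - 3xy^3 - 3x^4 + 2x^2y^3 + h(y).
Differentiate w.r.t. y and set equal to N: the x-dependent terms already match, leaving h'(y) = -2. Integrate: h(y) = -2y.
So F(x,y) = -2x^2 - 3xy^3 - 3x^4 - 2y + 2x^2y^3.
General solution: -2x^2 - 3xy^3 - 3x^4 - 2y + 2x^2y^3 = C.


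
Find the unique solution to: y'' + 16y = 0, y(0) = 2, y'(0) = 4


Characteristic roots of r² + 16 = 0 are ±4i, so y = C₁cos(4x) + C₂sin(4x).
Apply y(0) = 2: C₁ = 2. Differentiate and apply y'(0) = 4: 4·C₂ = 4, so C₂ = 1.
Particular solution: y = 2cos(4x) + sin(4x).


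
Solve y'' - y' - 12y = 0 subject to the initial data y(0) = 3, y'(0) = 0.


Characteristic roots of r² - r - 12 = 0 are 4, -3.
General solution y = c₁ e^(4x) + c₂ e^(-3x).
Apply y(0) = 3: c₁ + c₂ = 3. Apply y'(0) = 0: 4 c₁ - 3 c₂ = 0.
Solve: c₁ = 9/7, c₂ = 12/7.
Particular solution: y = (9/7)e^(4x) + (12/7)e^(-3x).


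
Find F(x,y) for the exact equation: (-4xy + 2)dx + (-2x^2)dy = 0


Check exactness: ∂M/∂y = -4x and ∂N/∂x = -4x; equal, so the equation is exact.
Integrate M with respect to x (treating y as constant): ∫M dx = -2x^2y + 2x + h(y).
Differentiate w.r.t. y and set equal to N: all terms match, so h'(y) = 0 and h is a constant absorbed into C.
General solution: -2x^2y + 2x = C.


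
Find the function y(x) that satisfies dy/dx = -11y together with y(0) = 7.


General solution of y' = -11y is y = Ce^(-11x).
Apply y(0) = 7: C = 7.
Particular solution: y = 7e^(-11x).


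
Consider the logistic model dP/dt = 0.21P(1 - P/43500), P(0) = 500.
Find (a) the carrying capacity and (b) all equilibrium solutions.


Logistic ODE dP/dt = 0.21P(1 - P/43500) has equilibria where dP/dt = 0, i.e. P = 0 or P = 43500.
The coefficient (1 - P/K) = 0 when P = K, identifying K = 43500 as the carrying capacity.
(a) K = 43500; (b) equilibria P = 0 and P = 43500.


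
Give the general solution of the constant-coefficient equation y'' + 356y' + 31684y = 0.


Characteristic equation: r² + 356r + 31684 = 0, i.e. (r + 178)² = 0.
Repeated root r = -178; include an x factor for the second linearly independent solution.
General solution: y = (C₁ + C₂x)e^(-178x).


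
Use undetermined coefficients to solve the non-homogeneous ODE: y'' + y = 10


Homogeneous part: r² + 1 = 0 ⇒ r = ±1i, so y_h = C₁cos(x) + C₂sin(x).
Try constant y_p = A; plug in: 1A = 10 ⇒ A = 10.
General solution: y = C₁cos(x) + C₂sin(x) + 10.


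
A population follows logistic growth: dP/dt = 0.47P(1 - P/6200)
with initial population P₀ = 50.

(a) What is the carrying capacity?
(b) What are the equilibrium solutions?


Logistic ODE dP/dt = 0.47P(1 - P/6200) has equilibria where dP/dt = 0, i.e. P = 0 or P = 6200.
The coefficient (1 - P/K) = 0 when P = K, identifying K = 6200 as the carrying capacity.
(a) K = 6200; (b) equilibria P = 0 and P = 6200.


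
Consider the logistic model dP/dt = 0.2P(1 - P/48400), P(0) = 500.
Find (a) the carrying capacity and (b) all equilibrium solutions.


Logistic ODE dP/dt = 0.2P(1 - P/48400) has equilibria where dP/dt = 0, i.e. P = 0 or P = 48400.
The coefficient (1 - P/K) = 0 when P = K, identifying K = 48400 as the carrying capacity.
(a) K = 48400; (b) equilibria P = 0 and P = 48400.


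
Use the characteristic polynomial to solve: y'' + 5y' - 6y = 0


Characteristic equation: r² + 5r - 6 = 0.
Factor: (r + 6)(r - 1) = 0 ⇒ r = -6, 1 (distinct real).
General solution: y = C₁e^(-6x) + C₂e^(x).


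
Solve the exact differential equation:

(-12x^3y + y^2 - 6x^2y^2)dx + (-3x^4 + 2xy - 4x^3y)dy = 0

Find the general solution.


Check exactness: ∂M/∂y = -12x^3 + 2y - 12x^2y and ∂N/∂x = -12x^3 + 2y - 12x^2y; equal, so the equation is exact.
Integrate M with respect to x (treating y as constant): ∫M dx = -3x^4y + xy^2 - 2x^3y^2 + h(y).
Differentiate w.r.t. y and set equal to N: all terms match, so h'(y) = 0 and h is a constant absorbed into C.
General solution: -3x^4y + xy^2 - 2x^3y^2 = C.


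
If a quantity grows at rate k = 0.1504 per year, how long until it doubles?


Exponential growth: P(t) = P₀ e^(0.1504t). Set P(t)/P₀ = 2: e^(0.1504t) = 2.
Solve: t = ln(2)/0.1504 ≈ 4.61 years.


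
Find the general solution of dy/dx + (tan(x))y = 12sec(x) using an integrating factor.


P(x) = tan(x) ⇒ μ = e^(∫tan(x)dx) = sec(x).
(sec(x) y)' = 12sec²(x) ⇒ sec(x) y = 12tan(x) + C.
Multiply by cos(x): y = 12sin(x) + C·cos(x).


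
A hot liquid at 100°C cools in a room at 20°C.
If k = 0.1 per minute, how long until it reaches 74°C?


From T(t) = T_a + (T₀ - T_a)e^(-kt), set T(t) = 74:
(74 - 20) / (100 - 20) = e^(-0.1t), so t = -ln(0.675)/0.1 ≈ 3.9 minutes.


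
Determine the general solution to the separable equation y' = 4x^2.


Integrate both sides with respect to x: y = ∫ 4x^2 dx = (4/3)x^3 + C.


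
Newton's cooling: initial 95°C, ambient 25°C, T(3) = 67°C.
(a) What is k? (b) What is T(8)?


Newton's law: T(t) = T_a + (T₀ - T_a)e^(-kt).
(a) Use T(3) = 67: (67 - 25)/(95 - 25) = e^(-k·3), so k = -ln(0.600)/3 ≈ 0.1703.
(b) Apply k to t = 8: T(8) = 25 + (70)e^(-1.362) ≈ 42.9°C.


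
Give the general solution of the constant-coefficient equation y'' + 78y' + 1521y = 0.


Characteristic equation: r² + 78r + 1521 = 0, i.e. (r + 39)² = 0.
Repeated root r = -39; include an x factor for the second linearly independent solution.
General solution: y = (C₁ + C₂x)e^(-39x).


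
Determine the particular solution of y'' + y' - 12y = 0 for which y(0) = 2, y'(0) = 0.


Characteristic roots of r² + r - 12 = 0 are 3, -4.
General solution y = c₁ e^(3x) + c₂ e^(-4x).
Apply y(0) = 2: c₁ + c₂ = 2. Apply y'(0) = 0: 3 c₁ - 4 c₂ = 0.
Solve: c₁ = 8/7, c₂ = 6/7.
Particular solution: y = (8/7)e^(3x) + (6/7)e^(-4x).


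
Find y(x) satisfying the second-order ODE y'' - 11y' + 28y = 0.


Characteristic equation: r² - 11r + 28 = 0.
Factor: (r - 4)(r - 7) = 0 ⇒ r = 4, 7 (distinct real).
General solution: y = C₁e^(4x) + C₂e^(7x).


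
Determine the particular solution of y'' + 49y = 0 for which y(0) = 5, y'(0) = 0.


Characteristic roots of r² + 49 = 0 are ±7i, so y = C₁cos(7x) + C₂sin(7x).
Apply y(0) = 5: C₁ = 5. Differentiate and apply y'(0) = 0: 7·C₂ = 0, so C₂ = 0.
Particular solution: y = 5cos(7x).


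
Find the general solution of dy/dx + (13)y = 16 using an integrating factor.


P(x) = 13, Q(x) = 16; integrating factor μ = e^(13x).
(μ y)' = 16e^(13x) ⇒ μ y = (16/13)e^(13x) + C.
Divide by μ: y = 16/13 + Ce^(-13x).


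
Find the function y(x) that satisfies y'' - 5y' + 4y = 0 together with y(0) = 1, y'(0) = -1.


Characteristic roots of r² - 5r + 4 = 0 are 1, 4.
General solution y = c₁ e^(x) + c₂ e^(4x).
Apply y(0) = 1: c₁ + c₂ = 1. Apply y'(0) = -1: 1 c₁ + 4 c₂ = -1.
Solve: c₁ = 5/3, c₂ = -2/3.
Particular solution: y = (5/3)e^(x) - (2/3)e^(4x).


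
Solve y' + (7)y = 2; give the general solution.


P(x) = 7, Q(x) = 2; integrating factor μ = e^(7x).
(μ y)' = 2e^(7x) ⇒ μ y = (2/7)e^(7x) + C.
Divide by μ: y = 2/7 + Ce^(-7x).


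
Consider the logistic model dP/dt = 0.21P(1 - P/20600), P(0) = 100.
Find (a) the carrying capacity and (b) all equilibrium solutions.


Logistic ODE dP/dt = 0.21P(1 - P/20600) has equilibria where dP/dt = 0, i.e. P = 0 or P = 20600.
The coefficient (1 - P/K) = 0 when P = K, identifying K = 20600 as the carrying capacity.
(a) K = 20600; (b) equilibria P = 0 and P = 20600.


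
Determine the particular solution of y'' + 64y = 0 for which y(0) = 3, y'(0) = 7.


Characteristic roots of r² + 64 = 0 are ±8i, so y = C₁cos(8x) + C₂sin(8x).
Apply y(0) = 3: C₁ = 3. Differentiate and apply y'(0) = 7: 8·C₂ = 7, so C₂ = 7/8.
Particular solution: y = 3cos(8x) + (7/8)sin(8x).


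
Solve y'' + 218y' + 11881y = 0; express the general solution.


Characteristic equation: r² + 218r + 11881 = 0, i.e. (r + 109)² = 0.
Repeated root r = -109; include an x factor for the second linearly independent solution.
General solution: y = (C₁ + C₂x)e^(-109x).


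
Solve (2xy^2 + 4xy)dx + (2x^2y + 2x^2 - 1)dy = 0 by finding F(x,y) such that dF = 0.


Check exactness: ∂M/∂y = 4xy + 4x and ∂N/∂x = 4xy + 4x; equal, so the equation is exact.
Integrate M with respect to x (treating y as constant): ∫M dx = x^2y^2 + 2x^2y + h(y).
Differentiate w.r.t. y and set equal to N: the x-dependent terms already match, leaving h'(y) = -1. Integrate: h(y) = -y.
So F(x,y) = x^2y^2 + 2x^2y - y.
General solution: x^2y^2 + 2x^2y - y = C.


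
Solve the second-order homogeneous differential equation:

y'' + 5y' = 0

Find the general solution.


Characteristic equation: r² + 5r = 0.
Factor: (r - 0)(r + 5) = 0 ⇒ r = 0, -5 (distinct real).
General solution: y = C₁ + C₂e^(-5x).


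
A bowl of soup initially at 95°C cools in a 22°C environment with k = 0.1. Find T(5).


Newton's law: dT/dt = -k(T - T_a) has solution T(t) = T_a + (T₀ - T_a)e^(-kt).
Plug in T_a = 22, T₀ = 95, k = 0.1, t = 5: T(5) = 22 + (73)e^(-0.50) ≈ 66.3°C.


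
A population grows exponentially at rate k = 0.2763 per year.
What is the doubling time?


Exponential growth: P(t) = P₀ e^(0.2763t). Set P(t)/P₀ = 2: e^(0.2763t) = 2.
Solve: t = ln(2)/0.2763 ≈ 2.51 years.


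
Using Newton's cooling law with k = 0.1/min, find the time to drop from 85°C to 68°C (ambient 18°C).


From T(t) = T_a + (T₀ - T_a)e^(-kt), set T(t) = 68:
(68 - 18) / (85 - 18) = e^(-0.1t), so t = -ln(0.746)/0.1 ≈ 2.9 minutes.


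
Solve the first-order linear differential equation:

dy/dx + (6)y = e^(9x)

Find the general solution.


P(x) = 6 ⇒ μ = e^(6x).
(μ y)' = e^(15x) ⇒ μ y = e^(15x)/15 + C.
Divide by μ: y = (1/15)e^(9x) + Ce^(-6x).


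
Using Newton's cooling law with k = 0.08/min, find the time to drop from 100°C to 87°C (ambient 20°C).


From T(t) = T_a + (T₀ - T_a)e^(-kt), set T(t) = 87:
(87 - 20) / (100 - 20) = e^(-0.08t), so t = -ln(0.838)/0.08 ≈ 2.2 minutes.


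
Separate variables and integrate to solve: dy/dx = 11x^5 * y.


Separate variables: dy/y = 11x^5 dx.
Integrate: ln|y| = (11/6)x^6 + C₀.
Exponentiate: y = Ce^((11/6)x^6).


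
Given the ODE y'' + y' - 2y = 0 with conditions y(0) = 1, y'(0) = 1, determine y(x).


Characteristic roots of r² + r - 2 = 0 are -2, 1.
General solution y = c₁ e^(-2x) + c₂ e^(x).
Apply y(0) = 1: c₁ + c₂ = 1. Apply y'(0) = 1: -2 c₁ + 1 c₂ = 1.
Solve: c₁ = 0, c₂ = 1.
Particular solution: y = 0e^(-2x) + e^(x).


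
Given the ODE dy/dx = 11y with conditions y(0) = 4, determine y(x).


General solution of y' = 11y is y = Ce^(11x).
Apply y(0) = 4: C = 4.
Particular solution: y = 4e^(11x).


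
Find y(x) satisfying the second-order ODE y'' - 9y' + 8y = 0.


Characteristic equation: r² - 9r + 8 = 0.
Factor: (r - 1)(r - 8) = 0 ⇒ r = 1, 8 (distinct real).
General solution: y = C₁e^(x) + C₂e^(8x).


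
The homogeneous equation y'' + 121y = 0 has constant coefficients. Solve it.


Characteristic equation: r² + 121 = 0.
Discriminant is negative; roots r = 0 ± 11i (complex conjugate pair).
General solution uses e^(α x)(C₁ cos(β x) + C₂ sin(β x)): y = C₁cos(11x) + C₂sin(11x).


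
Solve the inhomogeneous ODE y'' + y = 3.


Homogeneous part: r² + 1 = 0 ⇒ r = ±1i, so y_h = C₁cos(x) + C₂sin(x).
Try constant y_p = A; plug in: 1A = 3 ⇒ A = 3.
General solution: y = C₁cos(x) + C₂sin(x) + 3.


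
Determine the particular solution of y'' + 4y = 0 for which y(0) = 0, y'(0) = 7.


Characteristic roots of r² + 4 = 0 are ±2i, so y = C₁cos(2x) + C₂sin(2x).
Apply y(0) = 0: C₁ = 0. Differentiate and apply y'(0) = 7: 2·C₂ = 7, so C₂ = 7/2.
Particular solution: y = (7/2)sin(2x).


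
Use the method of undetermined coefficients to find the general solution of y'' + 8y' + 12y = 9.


Characteristic roots of r² + 8r + 12 = 0 are -2, -6.
y_h = C₁e^(-2x) + C₂e^(-6x).
Constant forcing; try y_p = A. Then 12A = 9 ⇒ A = 3/4.
General solution: y = C₁e^(-2x) + C₂e^(-6x) + 3/4.


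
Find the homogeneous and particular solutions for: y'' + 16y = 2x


Homogeneous: r² + 16 = 0 ⇒ r = ±4i, y_h = C₁cos(4x) + C₂sin(4x).
Polynomial forcing; try y_p = Ax + B. Then y_p'' + 16 y_p = 16(Ax + B) = 2x, so B = 0 and A = 1/8.
General solution: y = C₁cos(4x) + C₂sin(4x) + (1/8)x.


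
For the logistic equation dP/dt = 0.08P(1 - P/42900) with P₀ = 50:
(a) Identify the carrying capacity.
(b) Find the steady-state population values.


Logistic ODE dP/dt = 0.08P(1 - P/42900) has equilibria where dP/dt = 0, i.e. P = 0 or P = 42900.
The coefficient (1 - P/K) = 0 when P = K, identifying K = 42900 as the carrying capacity.
(a) K = 42900; (b) equilibria P = 0 and P = 42900.


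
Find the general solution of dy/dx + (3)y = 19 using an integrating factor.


P(x) = 3, Q(x) = 19; integrating factor μ = e^(3x).
(μ y)' = 19e^(3x) ⇒ μ y = (19/3)e^(3x) + C.
Divide by μ: y = 19/3 + Ce^(-3x).


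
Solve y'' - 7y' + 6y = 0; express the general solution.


Characteristic equation: r² - 7r + 6 = 0.
Factor: (r - 6)(r - 1) = 0 ⇒ r = 6, 1 (distinct real).
General solution: y = C₁e^(6x) + C₂e^(x).


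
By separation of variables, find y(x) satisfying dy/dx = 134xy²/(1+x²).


Separate: dy/y² = 134x/(1+x²) dx.
Integrate LHS: ∫ dy/y² = -1/y.
Integrate RHS via u = 1+x²: 67ln(1+x²) + C.
Result: -1/y = 67ln(1+x²) + C.


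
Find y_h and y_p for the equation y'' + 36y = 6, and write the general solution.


Homogeneous part: r² + 36 = 0 ⇒ r = ±6i, so y_h = C₁cos(6x) + C₂sin(6x).
Try constant y_p = A; plug in: 36A = 6 ⇒ A = 1/6.
General solution: y = C₁cos(6x) + C₂sin(6x) + 1/6.


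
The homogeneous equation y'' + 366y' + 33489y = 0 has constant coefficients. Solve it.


Characteristic equation: r² + 366r + 33489 = 0, i.e. (r + 183)² = 0.
Repeated root r = -183; include an x factor for the second linearly independent solution.
General solution: y = (C₁ + C₂x)e^(-183x).


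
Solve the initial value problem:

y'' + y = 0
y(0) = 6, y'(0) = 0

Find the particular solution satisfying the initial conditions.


Characteristic roots of r² + 1 = 0 are ±1i, so y = C₁cos(x) + C₂sin(x).
Apply y(0) = 6: C₁ = 6. Differentiate and apply y'(0) = 0: 1·C₂ = 0, so C₂ = 0.
Particular solution: y = 6cos(x).


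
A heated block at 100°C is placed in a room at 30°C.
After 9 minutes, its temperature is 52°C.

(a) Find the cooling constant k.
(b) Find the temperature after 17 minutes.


Newton's law: T(t) = T_a + (T₀ - T_a)e^(-kt).
(a) Use T(9) = 52: (52 - 30)/(100 - 30) = e^(-k·9), so k = -ln(0.314)/9 ≈ 0.1286.
(b) Apply k to t = 17: T(17) = 30 + (70)e^(-2.186) ≈ 37.9°C.


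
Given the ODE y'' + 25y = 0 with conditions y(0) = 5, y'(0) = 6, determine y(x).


Characteristic roots of r² + 25 = 0 are ±5i, so y = C₁cos(5x) + C₂sin(5x).
Apply y(0) = 5: C₁ = 5. Differentiate and apply y'(0) = 6: 5·C₂ = 6, so C₂ = 6/5.
Particular solution: y = 5cos(5x) + (6/5)sin(5x).


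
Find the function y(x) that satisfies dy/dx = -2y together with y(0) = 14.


General solution of y' = -2y is y = Ce^(-2x).
Apply y(0) = 14: C = 14.
Particular solution: y = 14e^(-2x).


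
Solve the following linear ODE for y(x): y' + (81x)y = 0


P(x) = 81x ⇒ μ = e^((81/2)x²).
Q(x) = 0 so μ y is constant: y = Ce^(-(81/2)x²).


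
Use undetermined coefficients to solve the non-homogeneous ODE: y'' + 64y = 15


Homogeneous part: r² + 64 = 0 ⇒ r = ±8i, so y_h = C₁cos(8x) + C₂sin(8x).
Try constant y_p = A; plug in: 64A = 15 ⇒ A = 15/64.
General solution: y = C₁cos(8x) + C₂sin(8x) + 15/64.


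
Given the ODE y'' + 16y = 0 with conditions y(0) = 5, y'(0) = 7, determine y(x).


Characteristic roots of r² + 16 = 0 are ±4i, so y = C₁cos(4x) + C₂sin(4x).
Apply y(0) = 5: C₁ = 5. Differentiate and apply y'(0) = 7: 4·C₂ = 7, so C₂ = 7/4.
Particular solution: y = 5cos(4x) + (7/4)sin(4x).


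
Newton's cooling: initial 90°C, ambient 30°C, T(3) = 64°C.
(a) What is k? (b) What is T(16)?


Newton's law: T(t) = T_a + (T₀ - T_a)e^(-kt).
(a) Use T(3) = 64: (64 - 30)/(90 - 30) = e^(-k·3), so k = -ln(0.567)/3 ≈ 0.1893.
(b) Apply k to t = 16: T(16) = 30 + (60)e^(-3.029) ≈ 32.9°C.


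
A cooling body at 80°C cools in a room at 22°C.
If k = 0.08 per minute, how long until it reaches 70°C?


From T(t) = T_a + (T₀ - T_a)e^(-kt), set T(t) = 70:
(70 - 22) / (80 - 22) = e^(-0.08t), so t = -ln(0.828)/0.08 ≈ 2.4 minutes.


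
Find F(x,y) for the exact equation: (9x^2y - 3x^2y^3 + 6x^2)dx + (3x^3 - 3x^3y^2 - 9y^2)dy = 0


Check exactness: ∂M/∂y = 9x^2 - 9x^2y^2 and ∂N/∂x = 9x^2 - 9x^2y^2; equal, so the equation is exact.
Integrate M with respect to x (treating y as constant): ∫M dx = 3x^3y - x^3y^3 + 2x^3 + h(y).
Differentiate w.r.t. y and set equal to N: the x-dependent terms already match, leaving h'(y) = -9y^2. Integrate: h(y) = -3y^3.
So F(x,y) = 3x^3y - x^3y^3 - 3y^3 + 2x^3.
General solution: 3x^3y - x^3y^3 - 3y^3 + 2x^3 = C.


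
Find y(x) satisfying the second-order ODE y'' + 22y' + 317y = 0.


Characteristic equation: r² + 22r + 317 = 0.
Discriminant is negative; roots r = -11 ± 14i (complex conjugate pair).
General solution uses e^(α x)(C₁ cos(β x) + C₂ sin(β x)): y = e^(-11x)(C₁cos(14x) + C₂sin(14x)).


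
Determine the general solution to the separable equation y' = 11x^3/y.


Separate variables: y dy = 11x^3 dx.
Integrate both sides: y²/2 = (11/4)x^4 + C₀.
Multiply by 2: y² = (11/2)x^4 + C.


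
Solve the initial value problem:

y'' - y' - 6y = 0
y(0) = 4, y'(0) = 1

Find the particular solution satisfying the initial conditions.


Characteristic roots of r² - r - 6 = 0 are 3, -2.
General solution y = c₁ e^(3x) + c₂ e^(-2x).
Apply y(0) = 4: c₁ + c₂ = 4. Apply y'(0) = 1: 3 c₁ - 2 c₂ = 1.
Solve: c₁ = 9/5, c₂ = 11/5.
Particular solution: y = (9/5)e^(3x) + (11/5)e^(-2x).


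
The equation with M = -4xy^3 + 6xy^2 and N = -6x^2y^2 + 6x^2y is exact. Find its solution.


Check exactness: ∂M/∂y = -12xy^2 + 12xy and ∂N/∂x = -12xy^2 + 12xy; equal, so the equation is exact.
Integrate M with respect to x (treating y as constant): ∫M dx = -2x^2y^3 + 3x^2y^2 + h(y).
Differentiate w.r.t. y and set equal to N: all terms match, so h'(y) = 0 and h is a constant absorbed into C.
General solution: -2x^2y^3 + 3x^2y^2 = C.


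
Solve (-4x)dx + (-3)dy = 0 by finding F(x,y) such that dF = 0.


Check exactness: ∂M/∂y = 0 and ∂N/∂x = 0; equal, so the equation is exact.
Integrate M with respect to x (treating y as constant): ∫M dx = -2x^2 + h(y).
Differentiate w.r.t. y and set equal to N: the x-dependent terms already match, leaving h'(y) = -3. Integrate: h(y) = -3y.
So F(x,y) = -3y - 2x^2.
General solution: -3y - 2x^2 = C.


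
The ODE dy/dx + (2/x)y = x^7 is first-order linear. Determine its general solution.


P(x) = 2/x ⇒ μ = x^2.
(x^2 y)' = x^2·x^7 = x^9.
Integrate: x^2 y = x^10/(10) + C.
Solve for y: y = (1/10)x^8 + C/x^2.


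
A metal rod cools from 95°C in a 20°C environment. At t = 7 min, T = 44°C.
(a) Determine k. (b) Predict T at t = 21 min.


Newton's law: T(t) = T_a + (T₀ - T_a)e^(-kt).
(a) Use T(7) = 44: (44 - 20)/(95 - 20) = e^(-k·7), so k = -ln(0.320)/7 ≈ 0.1628.
(b) Apply k to t = 21: T(21) = 20 + (75)e^(-3.418) ≈ 22.5°C.


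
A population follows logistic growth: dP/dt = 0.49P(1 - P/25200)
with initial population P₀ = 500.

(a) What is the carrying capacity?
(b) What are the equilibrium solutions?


Logistic ODE dP/dt = 0.49P(1 - P/25200) has equilibria where dP/dt = 0, i.e. P = 0 or P = 25200.
The coefficient (1 - P/K) = 0 when P = K, identifying K = 25200 as the carrying capacity.
(a) K = 25200; (b) equilibria P = 0 and P = 25200.


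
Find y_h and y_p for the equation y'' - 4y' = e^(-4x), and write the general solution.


Characteristic roots of r² - 4r = 0 are 0, 4.
y_h = C₁ + C₂e^(4x).
Forcing exponent -4 is not a characteristic root; try y_p = Ae^(-4x).
Substitute: A·(16 + (-4)·-4 + (0)) = A·32 = 1, so A = 1/32.
General solution: y = C₁ + C₂e^(4x) + (1/32)e^(-4x).


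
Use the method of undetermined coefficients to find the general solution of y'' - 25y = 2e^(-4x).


Characteristic roots of r² - 25 = 0 are 5, -5.
y_h = C₁e^(5x) + C₂e^(-5x).
Forcing exponent -4 is not a characteristic root; try y_p = Ae^(-4x).
Substitute: A·(16 + (0)·-4 + (-25)) = A·-9 = 2, so A = -2/9.
General solution: y = C₁e^(5x) + C₂e^(-5x) - (2/9)e^(-4x).


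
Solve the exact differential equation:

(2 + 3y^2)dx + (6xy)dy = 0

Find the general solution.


Check exactness: ∂M/∂y = 6y and ∂N/∂x = 6y; equal, so the equation is exact.
Integrate M with respect to x (treating y as constant): ∫M dx = 2x + 3xy^2 + h(y).
Differentiate w.r.t. y and set equal to N: all terms match, so h'(y) = 0 and h is a constant absorbed into C.
General solution: 2x + 3xy^2 = C.


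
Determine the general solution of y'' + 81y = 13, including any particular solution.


Homogeneous part: r² + 81 = 0 ⇒ r = ±9i, so y_h = C₁cos(9x) + C₂sin(9x).
Try constant y_p = A; plug in: 81A = 13 ⇒ A = 13/81.
General solution: y = C₁cos(9x) + C₂sin(9x) + 13/81.


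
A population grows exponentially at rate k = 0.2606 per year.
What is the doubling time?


Exponential growth: P(t) = P₀ e^(0.2606t). Set P(t)/P₀ = 2: e^(0.2606t) = 2.
Solve: t = ln(2)/0.2606 ≈ 2.66 years.


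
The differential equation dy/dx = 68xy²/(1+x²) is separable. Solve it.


Separate: dy/y² = 68x/(1+x²) dx.
Integrate LHS: ∫ dy/y² = -1/y.
Integrate RHS via u = 1+x²: 34ln(1+x²) + C.
Result: -1/y = 34ln(1+x²) + C.


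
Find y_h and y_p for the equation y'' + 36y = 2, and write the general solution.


Homogeneous part: r² + 36 = 0 ⇒ r = ±6i, so y_h = C₁cos(6x) + C₂sin(6x).
Try constant y_p = A; plug in: 36A = 2 ⇒ A = 1/18.
General solution: y = C₁cos(6x) + C₂sin(6x) + 1/18.


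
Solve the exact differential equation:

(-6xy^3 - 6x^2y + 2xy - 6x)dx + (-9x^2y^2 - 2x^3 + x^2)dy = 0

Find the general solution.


Check exactness: ∂M/∂y = -18xy^2 - 6x^2 + 2x and ∂N/∂x = -18xy^2 - 6x^2 + 2x; equal, so the equation is exact.
Integrate M with respect to x (treating y as constant): ∫M dx = -3x^2y^3 - 2x^3y + x^2y - 3x^2 + h(y).
Differentiate w.r.t. y and set equal to N: all terms match, so h'(y) = 0 and h is a constant absorbed into C.
General solution: -3x^2y^3 - 2x^3y + x^2y - 3x^2 = C.


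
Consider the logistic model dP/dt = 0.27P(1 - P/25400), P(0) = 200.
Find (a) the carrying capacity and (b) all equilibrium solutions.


Logistic ODE dP/dt = 0.27P(1 - P/25400) has equilibria where dP/dt = 0, i.e. P = 0 or P = 25400.
The coefficient (1 - P/K) = 0 when P = K, identifying K = 25400 as the carrying capacity.
(a) K = 25400; (b) equilibria P = 0 and P = 25400.


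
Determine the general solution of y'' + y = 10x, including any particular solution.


Homogeneous: r² + 1 = 0 ⇒ r = ±1i, y_h = C₁cos(x) + C₂sin(x).
Polynomial forcing; try y_p = Ax + B. Then y_p'' + 1 y_p = 1(Ax + B) = 10x, so B = 0 and A = 10.
General solution: y = C₁cos(x) + C₂sin(x) + 10x.


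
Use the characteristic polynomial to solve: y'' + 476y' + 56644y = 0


Characteristic equation: r² + 476r + 56644 = 0, i.e. (r + 238)² = 0.
Repeated root r = -238; include an x factor for the second linearly independent solution.
General solution: y = (C₁ + C₂x)e^(-238x).


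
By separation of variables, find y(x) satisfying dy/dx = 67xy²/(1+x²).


Separate: dy/y² = 67x/(1+x²) dx.
Integrate LHS: ∫ dy/y² = -1/y.
Integrate RHS via u = 1+x²: (67/2)ln(1+x²) + C.
Result: -1/y = (67/2)ln(1+x²) + C.


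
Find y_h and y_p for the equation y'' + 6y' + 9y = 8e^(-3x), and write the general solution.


Characteristic polynomial (r + 3)² = 0; repeated root r = -3.
y_h = (C₁ + C₂x)e^(-3x). Forcing matches the repeated root (resonance), so try y_p = Ax² e^(-3x).
Substitute and solve for A: 2A = 8, so A = 4.
General solution: y = (C₁ + C₂x + 4x²)e^(-3x).


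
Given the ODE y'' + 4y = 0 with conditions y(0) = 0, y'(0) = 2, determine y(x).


Characteristic roots of r² + 4 = 0 are ±2i, so y = C₁cos(2x) + C₂sin(2x).
Apply y(0) = 0: C₁ = 0. Differentiate and apply y'(0) = 2: 2·C₂ = 2, so C₂ = 1.
Particular solution: y = sin(2x).


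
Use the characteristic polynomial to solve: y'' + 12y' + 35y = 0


Characteristic equation: r² + 12r + 35 = 0.
Factor: (r + 7)(r + 5) = 0 ⇒ r = -7, -5 (distinct real).
General solution: y = C₁e^(-7x) + C₂e^(-5x).


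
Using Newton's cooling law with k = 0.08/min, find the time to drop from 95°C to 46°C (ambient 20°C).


From T(t) = T_a + (T₀ - T_a)e^(-kt), set T(t) = 46:
(46 - 20) / (95 - 20) = e^(-0.08t), so t = -ln(0.347)/0.08 ≈ 13.2 minutes.


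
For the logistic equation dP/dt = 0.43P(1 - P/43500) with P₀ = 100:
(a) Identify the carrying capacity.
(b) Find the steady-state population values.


Logistic ODE dP/dt = 0.43P(1 - P/43500) has equilibria where dP/dt = 0, i.e. P = 0 or P = 43500.
The coefficient (1 - P/K) = 0 when P = K, identifying K = 43500 as the carrying capacity.
(a) K = 43500; (b) equilibria P = 0 and P = 43500.


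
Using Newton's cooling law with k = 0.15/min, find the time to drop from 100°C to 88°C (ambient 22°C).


From T(t) = T_a + (T₀ - T_a)e^(-kt), set T(t) = 88:
(88 - 22) / (100 - 22) = e^(-0.15t), so t = -ln(0.846)/0.15 ≈ 1.1 minutes.


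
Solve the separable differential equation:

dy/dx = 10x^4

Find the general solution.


Integrate both sides with respect to x: y = ∫ 10x^4 dx = 2x^5 + C.


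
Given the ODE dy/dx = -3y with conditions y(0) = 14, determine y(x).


General solution of y' = -3y is y = Ce^(-3x).
Apply y(0) = 14: C = 14.
Particular solution: y = 14e^(-3x).


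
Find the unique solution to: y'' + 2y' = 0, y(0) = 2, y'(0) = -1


Characteristic roots of r² + 2r = 0 are 0, -2.
General solution y = c₁ + c₂ e^(-2x).
Apply y(0) = 2: c₁ + c₂ = 2. Apply y'(0) = -1: 0 c₁ - 2 c₂ = -1.
Solve: c₁ = 3/2, c₂ = 1/2.
Particular solution: y = 3/2 + (1/2)e^(-2x).


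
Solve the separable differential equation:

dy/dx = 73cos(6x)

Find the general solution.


g(y) = 1, so integrate directly: y = ∫ 73cos(6x) dx = (73/6)sin(6x) + C.


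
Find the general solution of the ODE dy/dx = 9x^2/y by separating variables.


Separate variables: y dy = 9x^2 dx.
Integrate both sides: y²/2 = 3x^3 + C₀.
Multiply by 2: y² = 6x^3 + C.


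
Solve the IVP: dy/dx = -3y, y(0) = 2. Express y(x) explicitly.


General solution of y' = -3y is y = Ce^(-3x).
Apply y(0) = 2: C = 2.
Particular solution: y = 2e^(-3x).
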